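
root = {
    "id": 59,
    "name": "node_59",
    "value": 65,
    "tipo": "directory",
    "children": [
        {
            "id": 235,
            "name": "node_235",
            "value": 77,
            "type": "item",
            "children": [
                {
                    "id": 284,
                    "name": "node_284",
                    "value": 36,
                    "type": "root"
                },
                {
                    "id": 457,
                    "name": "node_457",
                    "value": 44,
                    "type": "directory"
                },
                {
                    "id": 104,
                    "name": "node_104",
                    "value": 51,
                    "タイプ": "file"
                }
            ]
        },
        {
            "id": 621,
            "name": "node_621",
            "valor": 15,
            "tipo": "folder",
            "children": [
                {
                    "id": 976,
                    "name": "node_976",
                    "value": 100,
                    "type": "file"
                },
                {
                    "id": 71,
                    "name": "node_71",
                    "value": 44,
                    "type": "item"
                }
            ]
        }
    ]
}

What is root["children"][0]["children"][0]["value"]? 36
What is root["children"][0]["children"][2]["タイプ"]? "file"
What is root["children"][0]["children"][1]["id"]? 457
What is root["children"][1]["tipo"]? "folder"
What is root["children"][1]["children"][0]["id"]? 976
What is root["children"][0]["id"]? 235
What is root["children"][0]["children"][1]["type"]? "directory"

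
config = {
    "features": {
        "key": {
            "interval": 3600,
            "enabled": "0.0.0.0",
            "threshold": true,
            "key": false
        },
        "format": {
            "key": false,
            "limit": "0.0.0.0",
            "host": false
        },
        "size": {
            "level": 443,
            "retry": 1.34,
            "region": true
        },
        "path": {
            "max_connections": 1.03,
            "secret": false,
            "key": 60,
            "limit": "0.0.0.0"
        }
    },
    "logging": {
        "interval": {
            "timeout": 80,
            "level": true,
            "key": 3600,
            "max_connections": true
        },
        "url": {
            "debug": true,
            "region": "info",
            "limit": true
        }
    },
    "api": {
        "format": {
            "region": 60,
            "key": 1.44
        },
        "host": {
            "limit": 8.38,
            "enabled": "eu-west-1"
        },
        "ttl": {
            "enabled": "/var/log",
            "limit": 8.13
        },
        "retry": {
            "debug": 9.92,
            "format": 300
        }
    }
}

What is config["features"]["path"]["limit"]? "0.0.0.0"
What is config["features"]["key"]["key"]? False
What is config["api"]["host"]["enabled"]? "eu-west-1"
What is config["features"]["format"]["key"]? False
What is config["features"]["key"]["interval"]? 3600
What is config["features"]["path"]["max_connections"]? 1.03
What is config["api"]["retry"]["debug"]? 9.92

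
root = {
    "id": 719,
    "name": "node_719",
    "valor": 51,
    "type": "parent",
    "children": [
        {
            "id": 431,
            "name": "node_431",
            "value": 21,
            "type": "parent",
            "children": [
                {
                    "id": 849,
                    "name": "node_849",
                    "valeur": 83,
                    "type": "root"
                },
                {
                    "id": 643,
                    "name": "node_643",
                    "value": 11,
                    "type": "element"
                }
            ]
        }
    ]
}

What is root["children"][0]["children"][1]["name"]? "node_643"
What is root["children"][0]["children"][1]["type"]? "element"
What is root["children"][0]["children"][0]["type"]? "root"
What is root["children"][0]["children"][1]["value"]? 11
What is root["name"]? "node_719"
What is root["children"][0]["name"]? "node_431"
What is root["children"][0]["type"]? "parent"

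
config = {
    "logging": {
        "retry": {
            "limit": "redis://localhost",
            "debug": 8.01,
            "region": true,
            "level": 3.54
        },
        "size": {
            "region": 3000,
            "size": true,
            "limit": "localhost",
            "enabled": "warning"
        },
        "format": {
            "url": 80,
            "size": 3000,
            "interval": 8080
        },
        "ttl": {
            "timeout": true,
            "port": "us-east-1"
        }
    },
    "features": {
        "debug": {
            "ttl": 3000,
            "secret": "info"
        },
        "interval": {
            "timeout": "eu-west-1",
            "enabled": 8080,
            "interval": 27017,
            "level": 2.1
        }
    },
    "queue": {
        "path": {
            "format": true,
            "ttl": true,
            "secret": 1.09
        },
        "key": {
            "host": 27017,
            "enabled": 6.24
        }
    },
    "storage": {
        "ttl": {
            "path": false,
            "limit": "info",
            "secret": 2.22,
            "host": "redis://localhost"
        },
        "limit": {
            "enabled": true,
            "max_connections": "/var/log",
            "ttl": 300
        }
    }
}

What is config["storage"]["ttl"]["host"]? "redis://localhost"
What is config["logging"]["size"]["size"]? True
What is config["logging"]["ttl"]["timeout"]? True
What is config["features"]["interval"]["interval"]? 27017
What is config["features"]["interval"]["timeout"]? "eu-west-1"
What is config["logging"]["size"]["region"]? 3000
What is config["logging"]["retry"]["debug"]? 8.01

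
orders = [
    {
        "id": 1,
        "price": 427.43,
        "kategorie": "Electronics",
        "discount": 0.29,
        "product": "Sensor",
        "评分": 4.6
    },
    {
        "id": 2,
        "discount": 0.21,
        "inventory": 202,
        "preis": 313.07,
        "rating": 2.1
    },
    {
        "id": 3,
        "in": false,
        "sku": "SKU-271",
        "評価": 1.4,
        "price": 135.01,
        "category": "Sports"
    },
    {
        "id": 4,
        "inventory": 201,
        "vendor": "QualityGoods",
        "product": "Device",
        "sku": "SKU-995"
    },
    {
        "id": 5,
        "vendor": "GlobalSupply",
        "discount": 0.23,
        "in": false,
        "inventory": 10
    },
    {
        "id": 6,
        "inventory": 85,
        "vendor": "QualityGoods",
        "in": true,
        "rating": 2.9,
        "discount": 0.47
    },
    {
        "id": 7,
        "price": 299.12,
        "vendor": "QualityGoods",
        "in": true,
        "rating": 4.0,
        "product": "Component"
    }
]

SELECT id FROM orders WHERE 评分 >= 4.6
[1]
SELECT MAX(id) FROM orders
7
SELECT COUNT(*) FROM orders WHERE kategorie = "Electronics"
1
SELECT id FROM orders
[1, 2, 3, 4, 5, 6, 7]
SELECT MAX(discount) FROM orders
0.47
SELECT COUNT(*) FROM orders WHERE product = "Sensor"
1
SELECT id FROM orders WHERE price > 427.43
[]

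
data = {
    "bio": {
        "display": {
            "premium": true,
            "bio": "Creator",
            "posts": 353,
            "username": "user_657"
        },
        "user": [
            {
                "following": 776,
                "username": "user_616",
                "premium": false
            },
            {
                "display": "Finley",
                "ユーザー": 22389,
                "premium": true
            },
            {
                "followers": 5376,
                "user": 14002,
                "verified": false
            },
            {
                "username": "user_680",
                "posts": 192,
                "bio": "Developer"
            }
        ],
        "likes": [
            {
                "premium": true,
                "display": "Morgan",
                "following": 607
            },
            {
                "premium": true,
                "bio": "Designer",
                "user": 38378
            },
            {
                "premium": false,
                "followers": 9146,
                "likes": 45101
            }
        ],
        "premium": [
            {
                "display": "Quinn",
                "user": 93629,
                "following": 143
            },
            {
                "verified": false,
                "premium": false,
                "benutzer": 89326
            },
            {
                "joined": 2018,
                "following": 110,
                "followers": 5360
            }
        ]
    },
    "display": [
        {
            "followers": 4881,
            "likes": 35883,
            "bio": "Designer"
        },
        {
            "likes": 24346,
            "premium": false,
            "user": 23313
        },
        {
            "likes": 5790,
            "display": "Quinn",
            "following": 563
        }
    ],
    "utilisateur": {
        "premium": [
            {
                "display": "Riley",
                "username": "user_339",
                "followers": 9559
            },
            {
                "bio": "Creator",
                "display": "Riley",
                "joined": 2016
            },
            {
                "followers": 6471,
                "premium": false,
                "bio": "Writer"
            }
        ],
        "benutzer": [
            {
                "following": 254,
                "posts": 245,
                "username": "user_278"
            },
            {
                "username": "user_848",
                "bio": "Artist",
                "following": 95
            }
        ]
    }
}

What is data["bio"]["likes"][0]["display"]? "Morgan"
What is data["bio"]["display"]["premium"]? True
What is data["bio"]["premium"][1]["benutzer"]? 89326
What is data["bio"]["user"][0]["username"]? "user_616"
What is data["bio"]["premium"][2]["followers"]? 5360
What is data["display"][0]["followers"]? 4881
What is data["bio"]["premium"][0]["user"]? 93629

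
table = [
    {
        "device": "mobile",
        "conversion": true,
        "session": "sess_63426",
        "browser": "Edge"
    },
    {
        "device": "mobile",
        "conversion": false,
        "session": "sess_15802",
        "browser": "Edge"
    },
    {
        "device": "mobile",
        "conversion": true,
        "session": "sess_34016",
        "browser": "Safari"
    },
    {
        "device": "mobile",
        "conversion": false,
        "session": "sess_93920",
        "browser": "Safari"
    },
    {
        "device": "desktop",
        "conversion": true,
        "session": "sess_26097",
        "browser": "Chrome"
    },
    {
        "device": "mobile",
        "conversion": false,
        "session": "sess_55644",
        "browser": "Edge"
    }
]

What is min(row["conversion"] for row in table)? False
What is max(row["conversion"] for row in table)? True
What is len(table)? 6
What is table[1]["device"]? "mobile"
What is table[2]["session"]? "sess_34016"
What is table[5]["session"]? "sess_55644"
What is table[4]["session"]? "sess_26097"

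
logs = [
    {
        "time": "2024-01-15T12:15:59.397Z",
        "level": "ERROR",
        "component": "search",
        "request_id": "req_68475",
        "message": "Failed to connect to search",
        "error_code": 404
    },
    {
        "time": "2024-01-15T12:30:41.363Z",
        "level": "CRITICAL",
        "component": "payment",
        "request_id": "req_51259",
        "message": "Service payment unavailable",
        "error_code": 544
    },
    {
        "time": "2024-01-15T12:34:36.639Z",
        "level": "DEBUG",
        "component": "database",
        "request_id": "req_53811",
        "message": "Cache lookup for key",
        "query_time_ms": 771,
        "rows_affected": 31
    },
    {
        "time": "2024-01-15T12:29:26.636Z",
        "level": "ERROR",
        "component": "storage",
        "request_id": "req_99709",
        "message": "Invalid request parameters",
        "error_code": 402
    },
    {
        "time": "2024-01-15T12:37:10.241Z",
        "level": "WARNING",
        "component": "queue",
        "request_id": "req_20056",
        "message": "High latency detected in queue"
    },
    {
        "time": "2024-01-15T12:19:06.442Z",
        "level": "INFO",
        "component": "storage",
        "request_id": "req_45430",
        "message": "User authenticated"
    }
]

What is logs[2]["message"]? "Cache lookup for key"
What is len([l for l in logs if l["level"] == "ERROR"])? 2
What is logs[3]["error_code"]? 402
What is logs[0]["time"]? "2024-01-15T12:15:59.397Z"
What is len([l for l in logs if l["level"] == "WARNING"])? 1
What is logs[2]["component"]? "database"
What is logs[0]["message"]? "Failed to connect to search"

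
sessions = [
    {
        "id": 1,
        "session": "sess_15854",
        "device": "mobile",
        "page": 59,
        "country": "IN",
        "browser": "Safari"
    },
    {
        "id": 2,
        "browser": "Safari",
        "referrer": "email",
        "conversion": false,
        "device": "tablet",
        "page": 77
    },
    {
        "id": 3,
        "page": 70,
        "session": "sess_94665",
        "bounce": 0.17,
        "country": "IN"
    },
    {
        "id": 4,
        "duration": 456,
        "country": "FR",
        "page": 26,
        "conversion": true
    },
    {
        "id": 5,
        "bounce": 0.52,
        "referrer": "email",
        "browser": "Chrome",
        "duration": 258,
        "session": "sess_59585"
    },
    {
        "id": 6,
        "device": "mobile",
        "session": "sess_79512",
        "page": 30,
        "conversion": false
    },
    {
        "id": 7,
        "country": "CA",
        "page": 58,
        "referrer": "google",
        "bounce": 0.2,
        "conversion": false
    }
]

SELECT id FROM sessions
[1, 2, 3, 4, 5, 6, 7]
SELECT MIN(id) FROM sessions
1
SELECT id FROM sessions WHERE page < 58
[4, 6]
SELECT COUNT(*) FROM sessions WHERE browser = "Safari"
2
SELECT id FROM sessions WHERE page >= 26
[1, 2, 3, 4, 6, 7]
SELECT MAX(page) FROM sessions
77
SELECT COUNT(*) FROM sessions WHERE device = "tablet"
1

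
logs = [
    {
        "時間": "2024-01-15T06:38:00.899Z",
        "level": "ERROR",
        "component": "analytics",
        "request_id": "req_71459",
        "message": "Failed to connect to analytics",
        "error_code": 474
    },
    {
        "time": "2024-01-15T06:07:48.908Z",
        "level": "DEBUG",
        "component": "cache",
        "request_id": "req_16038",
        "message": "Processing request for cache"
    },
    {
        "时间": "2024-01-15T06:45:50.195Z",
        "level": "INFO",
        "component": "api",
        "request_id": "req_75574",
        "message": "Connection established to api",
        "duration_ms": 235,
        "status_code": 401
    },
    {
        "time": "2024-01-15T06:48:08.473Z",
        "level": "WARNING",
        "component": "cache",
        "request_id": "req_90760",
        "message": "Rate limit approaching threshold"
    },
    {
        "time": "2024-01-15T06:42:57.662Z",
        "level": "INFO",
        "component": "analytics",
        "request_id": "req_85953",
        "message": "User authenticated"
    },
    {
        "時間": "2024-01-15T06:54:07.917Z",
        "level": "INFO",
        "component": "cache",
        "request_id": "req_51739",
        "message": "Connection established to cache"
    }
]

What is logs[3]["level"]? "WARNING"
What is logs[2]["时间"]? "2024-01-15T06:45:50.195Z"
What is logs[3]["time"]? "2024-01-15T06:48:08.473Z"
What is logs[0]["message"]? "Failed to connect to analytics"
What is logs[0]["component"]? "analytics"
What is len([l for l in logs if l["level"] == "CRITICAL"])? 0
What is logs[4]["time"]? "2024-01-15T06:42:57.662Z"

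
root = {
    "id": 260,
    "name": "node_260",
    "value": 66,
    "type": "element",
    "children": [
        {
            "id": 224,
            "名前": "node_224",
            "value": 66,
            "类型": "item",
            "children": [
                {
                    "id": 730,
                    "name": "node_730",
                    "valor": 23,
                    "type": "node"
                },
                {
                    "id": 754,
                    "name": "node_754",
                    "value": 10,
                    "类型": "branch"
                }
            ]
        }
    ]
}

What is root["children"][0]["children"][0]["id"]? 730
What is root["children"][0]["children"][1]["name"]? "node_754"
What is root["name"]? "node_260"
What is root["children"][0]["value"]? 66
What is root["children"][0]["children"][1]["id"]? 754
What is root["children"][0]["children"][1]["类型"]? "branch"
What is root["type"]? "element"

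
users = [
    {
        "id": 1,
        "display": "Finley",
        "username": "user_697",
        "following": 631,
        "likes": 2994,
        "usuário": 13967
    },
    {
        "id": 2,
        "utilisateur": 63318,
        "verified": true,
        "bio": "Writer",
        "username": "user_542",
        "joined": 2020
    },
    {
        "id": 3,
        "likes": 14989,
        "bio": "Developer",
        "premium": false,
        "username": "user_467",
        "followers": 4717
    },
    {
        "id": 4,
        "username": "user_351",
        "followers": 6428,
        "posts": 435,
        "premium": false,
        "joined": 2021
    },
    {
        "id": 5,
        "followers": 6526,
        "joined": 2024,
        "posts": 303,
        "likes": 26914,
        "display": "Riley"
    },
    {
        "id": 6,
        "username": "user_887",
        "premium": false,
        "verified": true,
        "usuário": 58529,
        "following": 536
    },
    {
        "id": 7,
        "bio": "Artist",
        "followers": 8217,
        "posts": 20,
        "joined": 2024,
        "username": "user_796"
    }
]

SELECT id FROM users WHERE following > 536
[1]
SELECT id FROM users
[1, 2, 3, 4, 5, 6, 7]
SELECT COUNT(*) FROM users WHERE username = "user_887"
1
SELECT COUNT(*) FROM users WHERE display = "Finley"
1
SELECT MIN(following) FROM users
536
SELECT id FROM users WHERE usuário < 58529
[1]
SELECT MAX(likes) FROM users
26914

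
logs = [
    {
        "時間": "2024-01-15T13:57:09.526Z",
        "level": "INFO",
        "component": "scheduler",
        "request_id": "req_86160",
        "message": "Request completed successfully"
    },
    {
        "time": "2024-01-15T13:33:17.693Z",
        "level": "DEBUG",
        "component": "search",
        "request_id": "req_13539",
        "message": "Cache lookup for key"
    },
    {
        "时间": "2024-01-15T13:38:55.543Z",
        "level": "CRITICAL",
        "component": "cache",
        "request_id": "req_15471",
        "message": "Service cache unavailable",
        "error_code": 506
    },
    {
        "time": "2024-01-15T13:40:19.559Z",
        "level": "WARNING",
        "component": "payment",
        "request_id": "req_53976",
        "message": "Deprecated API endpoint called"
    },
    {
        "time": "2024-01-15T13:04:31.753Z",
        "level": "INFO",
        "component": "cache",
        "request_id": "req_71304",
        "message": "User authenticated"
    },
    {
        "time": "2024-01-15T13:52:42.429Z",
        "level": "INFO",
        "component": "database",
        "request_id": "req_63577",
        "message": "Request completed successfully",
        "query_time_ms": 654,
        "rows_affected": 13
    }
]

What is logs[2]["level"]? "CRITICAL"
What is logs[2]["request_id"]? "req_15471"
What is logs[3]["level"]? "WARNING"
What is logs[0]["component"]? "scheduler"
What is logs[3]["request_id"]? "req_53976"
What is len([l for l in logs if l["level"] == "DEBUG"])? 1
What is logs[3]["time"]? "2024-01-15T13:40:19.559Z"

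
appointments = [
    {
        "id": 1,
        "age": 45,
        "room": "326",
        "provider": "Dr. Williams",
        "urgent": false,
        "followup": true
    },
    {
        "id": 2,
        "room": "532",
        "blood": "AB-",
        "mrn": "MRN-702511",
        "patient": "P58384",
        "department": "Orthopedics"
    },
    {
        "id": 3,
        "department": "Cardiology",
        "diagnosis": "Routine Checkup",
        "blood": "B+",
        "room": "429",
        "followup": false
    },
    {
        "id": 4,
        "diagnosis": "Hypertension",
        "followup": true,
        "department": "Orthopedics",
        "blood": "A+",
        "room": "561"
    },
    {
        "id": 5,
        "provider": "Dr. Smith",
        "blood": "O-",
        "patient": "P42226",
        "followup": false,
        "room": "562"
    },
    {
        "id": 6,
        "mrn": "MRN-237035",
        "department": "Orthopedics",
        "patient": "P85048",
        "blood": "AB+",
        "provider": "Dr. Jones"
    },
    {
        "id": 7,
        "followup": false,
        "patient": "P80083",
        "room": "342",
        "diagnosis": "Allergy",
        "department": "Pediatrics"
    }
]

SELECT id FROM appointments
[1, 2, 3, 4, 5, 6, 7]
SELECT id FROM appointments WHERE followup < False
[]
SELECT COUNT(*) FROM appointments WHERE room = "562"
1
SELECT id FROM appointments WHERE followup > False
[1, 4]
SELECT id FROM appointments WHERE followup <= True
[1, 3, 4, 5, 7]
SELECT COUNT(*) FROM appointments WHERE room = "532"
1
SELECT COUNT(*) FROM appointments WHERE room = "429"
1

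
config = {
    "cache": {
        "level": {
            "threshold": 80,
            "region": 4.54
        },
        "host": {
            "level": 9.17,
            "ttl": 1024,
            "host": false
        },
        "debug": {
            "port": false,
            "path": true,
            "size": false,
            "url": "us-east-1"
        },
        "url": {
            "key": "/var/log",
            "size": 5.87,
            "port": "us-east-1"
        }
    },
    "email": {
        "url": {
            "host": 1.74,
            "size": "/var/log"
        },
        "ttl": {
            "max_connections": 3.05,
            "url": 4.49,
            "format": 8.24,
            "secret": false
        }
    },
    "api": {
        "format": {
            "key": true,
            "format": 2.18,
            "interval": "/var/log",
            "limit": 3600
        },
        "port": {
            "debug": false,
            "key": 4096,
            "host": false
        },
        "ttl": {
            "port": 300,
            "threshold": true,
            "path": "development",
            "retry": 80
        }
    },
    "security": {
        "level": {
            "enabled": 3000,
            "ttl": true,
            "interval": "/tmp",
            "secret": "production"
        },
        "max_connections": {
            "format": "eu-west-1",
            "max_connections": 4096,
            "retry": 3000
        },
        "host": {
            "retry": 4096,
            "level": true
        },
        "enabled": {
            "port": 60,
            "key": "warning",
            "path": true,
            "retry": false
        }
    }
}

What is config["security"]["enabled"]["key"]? "warning"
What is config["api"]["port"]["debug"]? False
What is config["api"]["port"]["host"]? False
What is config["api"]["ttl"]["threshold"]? True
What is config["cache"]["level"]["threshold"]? 80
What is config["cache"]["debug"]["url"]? "us-east-1"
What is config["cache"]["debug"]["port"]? False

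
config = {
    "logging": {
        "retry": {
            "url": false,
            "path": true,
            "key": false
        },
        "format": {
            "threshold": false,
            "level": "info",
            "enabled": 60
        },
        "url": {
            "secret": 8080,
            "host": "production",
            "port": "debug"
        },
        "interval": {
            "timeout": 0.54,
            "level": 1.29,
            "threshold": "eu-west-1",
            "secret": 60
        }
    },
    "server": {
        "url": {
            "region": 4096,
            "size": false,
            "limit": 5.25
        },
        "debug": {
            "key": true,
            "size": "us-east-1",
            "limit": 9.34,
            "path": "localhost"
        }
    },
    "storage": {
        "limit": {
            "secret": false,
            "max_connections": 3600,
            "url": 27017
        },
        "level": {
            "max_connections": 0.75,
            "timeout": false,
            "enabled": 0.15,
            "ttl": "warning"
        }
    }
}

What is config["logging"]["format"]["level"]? "info"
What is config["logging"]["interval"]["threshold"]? "eu-west-1"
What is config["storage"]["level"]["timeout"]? False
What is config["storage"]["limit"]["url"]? 27017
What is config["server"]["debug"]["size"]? "us-east-1"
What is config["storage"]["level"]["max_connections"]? 0.75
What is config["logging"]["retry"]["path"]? True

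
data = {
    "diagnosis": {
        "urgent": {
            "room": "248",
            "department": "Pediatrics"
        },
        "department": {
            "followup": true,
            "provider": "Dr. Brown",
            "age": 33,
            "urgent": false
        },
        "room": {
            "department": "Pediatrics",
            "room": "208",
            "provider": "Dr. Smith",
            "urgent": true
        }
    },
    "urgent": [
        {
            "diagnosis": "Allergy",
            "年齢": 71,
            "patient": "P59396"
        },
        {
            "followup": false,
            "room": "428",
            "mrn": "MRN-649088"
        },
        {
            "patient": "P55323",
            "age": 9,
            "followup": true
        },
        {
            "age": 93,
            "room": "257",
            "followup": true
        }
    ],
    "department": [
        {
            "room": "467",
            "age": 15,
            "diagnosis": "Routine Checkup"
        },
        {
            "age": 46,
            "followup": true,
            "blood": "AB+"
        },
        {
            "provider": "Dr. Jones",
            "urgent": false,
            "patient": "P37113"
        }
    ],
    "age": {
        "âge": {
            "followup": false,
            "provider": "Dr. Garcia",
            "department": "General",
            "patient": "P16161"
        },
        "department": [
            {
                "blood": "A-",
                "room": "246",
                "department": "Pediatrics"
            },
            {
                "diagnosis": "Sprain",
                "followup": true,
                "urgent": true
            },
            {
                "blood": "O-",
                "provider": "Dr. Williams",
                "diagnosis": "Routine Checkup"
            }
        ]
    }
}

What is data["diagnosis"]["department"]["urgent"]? False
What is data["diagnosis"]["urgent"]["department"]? "Pediatrics"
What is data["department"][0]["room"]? "467"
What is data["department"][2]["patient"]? "P37113"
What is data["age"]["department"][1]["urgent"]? True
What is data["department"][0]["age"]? 15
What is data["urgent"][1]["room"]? "428"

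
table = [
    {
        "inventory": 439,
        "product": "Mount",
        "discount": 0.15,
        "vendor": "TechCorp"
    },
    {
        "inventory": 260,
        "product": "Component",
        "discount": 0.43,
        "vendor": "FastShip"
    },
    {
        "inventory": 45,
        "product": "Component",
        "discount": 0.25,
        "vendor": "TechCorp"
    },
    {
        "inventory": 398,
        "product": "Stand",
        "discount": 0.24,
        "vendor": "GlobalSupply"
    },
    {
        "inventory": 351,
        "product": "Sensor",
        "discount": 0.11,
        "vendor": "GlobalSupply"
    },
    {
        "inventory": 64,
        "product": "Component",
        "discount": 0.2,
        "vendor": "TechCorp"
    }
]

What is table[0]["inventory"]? 439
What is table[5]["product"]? "Component"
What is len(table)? 6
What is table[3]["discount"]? 0.24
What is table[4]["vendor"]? "GlobalSupply"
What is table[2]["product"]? "Component"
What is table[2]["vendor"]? "TechCorp"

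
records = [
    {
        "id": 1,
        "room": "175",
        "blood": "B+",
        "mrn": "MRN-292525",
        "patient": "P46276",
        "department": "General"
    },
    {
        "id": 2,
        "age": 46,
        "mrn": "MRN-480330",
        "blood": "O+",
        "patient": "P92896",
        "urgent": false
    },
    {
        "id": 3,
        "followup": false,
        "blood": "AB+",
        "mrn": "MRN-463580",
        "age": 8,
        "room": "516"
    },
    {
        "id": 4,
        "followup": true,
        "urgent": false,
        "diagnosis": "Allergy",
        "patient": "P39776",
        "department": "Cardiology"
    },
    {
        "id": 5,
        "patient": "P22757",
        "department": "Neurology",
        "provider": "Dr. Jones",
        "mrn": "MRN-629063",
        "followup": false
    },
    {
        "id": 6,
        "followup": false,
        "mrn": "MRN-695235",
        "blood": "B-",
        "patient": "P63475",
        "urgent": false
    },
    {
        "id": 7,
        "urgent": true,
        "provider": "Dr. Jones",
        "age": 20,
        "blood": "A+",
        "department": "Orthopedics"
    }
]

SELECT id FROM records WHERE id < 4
[1, 2, 3]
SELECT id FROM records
[1, 2, 3, 4, 5, 6, 7]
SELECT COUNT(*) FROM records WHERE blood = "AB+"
1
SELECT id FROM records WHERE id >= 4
[4, 5, 6, 7]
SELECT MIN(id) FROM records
1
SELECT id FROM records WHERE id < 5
[1, 2, 3, 4]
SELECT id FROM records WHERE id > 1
[2, 3, 4, 5, 6, 7]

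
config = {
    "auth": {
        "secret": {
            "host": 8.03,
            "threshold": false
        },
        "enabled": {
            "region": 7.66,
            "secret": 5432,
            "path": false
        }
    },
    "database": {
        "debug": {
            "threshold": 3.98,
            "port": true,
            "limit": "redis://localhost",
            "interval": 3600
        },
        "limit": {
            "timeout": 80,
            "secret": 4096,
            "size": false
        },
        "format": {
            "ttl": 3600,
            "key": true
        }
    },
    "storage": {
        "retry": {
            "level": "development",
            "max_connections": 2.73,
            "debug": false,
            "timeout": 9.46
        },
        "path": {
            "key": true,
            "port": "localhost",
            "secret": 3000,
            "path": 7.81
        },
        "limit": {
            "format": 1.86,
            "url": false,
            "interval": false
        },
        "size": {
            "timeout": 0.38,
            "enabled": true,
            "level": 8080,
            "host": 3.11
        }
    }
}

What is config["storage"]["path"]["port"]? "localhost"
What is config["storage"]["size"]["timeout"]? 0.38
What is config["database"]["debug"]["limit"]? "redis://localhost"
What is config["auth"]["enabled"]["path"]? False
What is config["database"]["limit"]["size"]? False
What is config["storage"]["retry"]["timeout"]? 9.46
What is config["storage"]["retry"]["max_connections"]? 2.73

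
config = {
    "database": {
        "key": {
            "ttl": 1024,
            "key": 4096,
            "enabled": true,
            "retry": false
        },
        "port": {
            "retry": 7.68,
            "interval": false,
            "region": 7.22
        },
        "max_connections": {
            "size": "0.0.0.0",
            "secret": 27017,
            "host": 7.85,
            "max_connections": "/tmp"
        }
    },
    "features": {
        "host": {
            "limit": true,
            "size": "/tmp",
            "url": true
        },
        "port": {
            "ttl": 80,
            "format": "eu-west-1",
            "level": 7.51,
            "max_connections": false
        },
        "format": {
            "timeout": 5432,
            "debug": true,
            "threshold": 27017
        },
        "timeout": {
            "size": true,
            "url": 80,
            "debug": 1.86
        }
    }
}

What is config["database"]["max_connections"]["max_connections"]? "/tmp"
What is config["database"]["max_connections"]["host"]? 7.85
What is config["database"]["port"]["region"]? 7.22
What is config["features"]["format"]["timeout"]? 5432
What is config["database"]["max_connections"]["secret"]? 27017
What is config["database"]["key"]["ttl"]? 1024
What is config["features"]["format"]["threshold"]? 27017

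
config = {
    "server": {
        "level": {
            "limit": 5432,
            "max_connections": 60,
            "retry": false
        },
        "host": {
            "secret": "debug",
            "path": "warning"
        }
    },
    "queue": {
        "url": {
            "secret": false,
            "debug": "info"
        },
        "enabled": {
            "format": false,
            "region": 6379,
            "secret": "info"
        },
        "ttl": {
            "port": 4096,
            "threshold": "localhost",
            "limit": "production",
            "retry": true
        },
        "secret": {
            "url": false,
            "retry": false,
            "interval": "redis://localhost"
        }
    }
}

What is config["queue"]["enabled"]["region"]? 6379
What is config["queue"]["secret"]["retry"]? False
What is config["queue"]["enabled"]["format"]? False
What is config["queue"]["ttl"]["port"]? 4096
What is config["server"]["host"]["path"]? "warning"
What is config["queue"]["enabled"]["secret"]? "info"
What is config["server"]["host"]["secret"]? "debug"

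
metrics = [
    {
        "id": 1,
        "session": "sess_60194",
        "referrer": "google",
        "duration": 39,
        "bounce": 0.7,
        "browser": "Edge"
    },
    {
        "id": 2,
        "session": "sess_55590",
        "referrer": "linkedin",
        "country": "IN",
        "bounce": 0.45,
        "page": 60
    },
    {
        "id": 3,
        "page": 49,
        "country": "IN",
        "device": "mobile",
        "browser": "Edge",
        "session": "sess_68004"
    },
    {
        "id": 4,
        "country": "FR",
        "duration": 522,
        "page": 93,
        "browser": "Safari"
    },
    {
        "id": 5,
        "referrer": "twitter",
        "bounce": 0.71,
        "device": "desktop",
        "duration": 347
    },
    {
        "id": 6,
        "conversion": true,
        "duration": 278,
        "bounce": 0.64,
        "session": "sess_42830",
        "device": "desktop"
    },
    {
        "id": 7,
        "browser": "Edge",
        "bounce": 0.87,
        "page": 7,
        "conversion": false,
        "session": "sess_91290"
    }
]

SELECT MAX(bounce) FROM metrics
0.87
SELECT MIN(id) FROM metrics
1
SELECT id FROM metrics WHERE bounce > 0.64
[1, 5, 7]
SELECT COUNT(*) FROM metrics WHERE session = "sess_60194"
1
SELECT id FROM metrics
[1, 2, 3, 4, 5, 6, 7]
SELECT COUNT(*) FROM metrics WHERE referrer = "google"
1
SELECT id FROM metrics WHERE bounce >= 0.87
[7]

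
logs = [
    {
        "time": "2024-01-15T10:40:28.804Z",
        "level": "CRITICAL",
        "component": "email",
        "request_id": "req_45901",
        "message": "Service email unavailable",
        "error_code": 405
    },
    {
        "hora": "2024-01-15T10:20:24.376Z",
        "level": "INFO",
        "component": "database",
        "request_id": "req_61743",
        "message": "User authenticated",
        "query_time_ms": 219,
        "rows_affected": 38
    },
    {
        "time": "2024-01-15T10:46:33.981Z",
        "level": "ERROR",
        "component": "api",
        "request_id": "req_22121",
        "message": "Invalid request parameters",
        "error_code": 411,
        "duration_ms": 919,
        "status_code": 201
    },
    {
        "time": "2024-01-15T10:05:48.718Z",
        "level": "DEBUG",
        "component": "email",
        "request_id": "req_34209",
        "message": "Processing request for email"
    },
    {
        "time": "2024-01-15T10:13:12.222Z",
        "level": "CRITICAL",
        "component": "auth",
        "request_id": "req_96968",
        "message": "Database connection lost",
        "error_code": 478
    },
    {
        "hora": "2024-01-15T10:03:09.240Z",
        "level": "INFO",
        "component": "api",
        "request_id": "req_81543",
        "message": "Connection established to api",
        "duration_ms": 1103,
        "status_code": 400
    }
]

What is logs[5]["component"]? "api"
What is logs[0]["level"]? "CRITICAL"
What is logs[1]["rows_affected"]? 38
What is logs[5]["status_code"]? 400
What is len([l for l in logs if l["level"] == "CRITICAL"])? 2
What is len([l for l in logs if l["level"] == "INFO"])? 2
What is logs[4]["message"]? "Database connection lost"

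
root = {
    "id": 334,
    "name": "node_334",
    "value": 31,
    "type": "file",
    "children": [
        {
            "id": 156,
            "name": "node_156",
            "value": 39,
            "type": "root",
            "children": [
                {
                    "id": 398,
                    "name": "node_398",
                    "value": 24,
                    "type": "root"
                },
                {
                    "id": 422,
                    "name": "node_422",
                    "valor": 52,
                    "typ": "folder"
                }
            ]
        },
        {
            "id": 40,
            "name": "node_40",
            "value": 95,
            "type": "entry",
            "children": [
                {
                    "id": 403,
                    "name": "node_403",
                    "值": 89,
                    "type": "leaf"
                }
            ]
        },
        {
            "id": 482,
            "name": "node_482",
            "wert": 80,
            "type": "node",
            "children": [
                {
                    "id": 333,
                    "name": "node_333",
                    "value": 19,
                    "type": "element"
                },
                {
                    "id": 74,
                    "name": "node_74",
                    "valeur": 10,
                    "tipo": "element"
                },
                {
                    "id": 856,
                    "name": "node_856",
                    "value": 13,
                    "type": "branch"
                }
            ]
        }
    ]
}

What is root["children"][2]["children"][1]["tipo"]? "element"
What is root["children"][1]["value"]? 95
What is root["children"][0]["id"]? 156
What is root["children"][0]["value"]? 39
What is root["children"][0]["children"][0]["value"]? 24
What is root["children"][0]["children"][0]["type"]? "root"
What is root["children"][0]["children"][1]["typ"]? "folder"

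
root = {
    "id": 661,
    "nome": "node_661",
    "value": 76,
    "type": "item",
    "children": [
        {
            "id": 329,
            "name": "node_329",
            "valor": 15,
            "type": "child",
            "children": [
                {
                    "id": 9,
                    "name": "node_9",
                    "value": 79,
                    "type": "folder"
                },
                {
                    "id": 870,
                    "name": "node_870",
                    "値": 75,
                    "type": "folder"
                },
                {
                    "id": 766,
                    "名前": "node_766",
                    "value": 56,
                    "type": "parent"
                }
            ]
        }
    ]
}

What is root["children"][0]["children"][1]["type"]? "folder"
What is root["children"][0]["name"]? "node_329"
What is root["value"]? 76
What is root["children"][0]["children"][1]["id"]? 870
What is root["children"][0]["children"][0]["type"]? "folder"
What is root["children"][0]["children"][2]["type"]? "parent"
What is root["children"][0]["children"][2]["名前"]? "node_766"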